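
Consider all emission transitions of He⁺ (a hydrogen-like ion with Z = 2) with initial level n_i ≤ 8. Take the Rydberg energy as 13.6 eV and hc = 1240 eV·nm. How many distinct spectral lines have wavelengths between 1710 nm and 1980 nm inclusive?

2

Enumerate all n_i → n_f pairs with 1 ≤ n_f < n_i ≤ 8 and compute λ = 1240 / [13.6·4·(1/n_f² − 1/n_i²)].
Lines falling in [1710, 1980] nm: 6→5 (1865 nm), 8→6 (1876 nm).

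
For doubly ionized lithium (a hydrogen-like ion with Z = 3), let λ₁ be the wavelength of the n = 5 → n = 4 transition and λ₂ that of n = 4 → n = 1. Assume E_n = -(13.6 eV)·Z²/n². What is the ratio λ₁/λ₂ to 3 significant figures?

41.7

λ ∝ 1/ΔE ∝ 1/(1/n_f² − 1/n_i²), and the Z² and hc factors cancel in the ratio.
λ₁/λ₂ = (1/1² − 1/4²)/(1/4² − 1/5²) = 0.9375/0.02250 = 41.7.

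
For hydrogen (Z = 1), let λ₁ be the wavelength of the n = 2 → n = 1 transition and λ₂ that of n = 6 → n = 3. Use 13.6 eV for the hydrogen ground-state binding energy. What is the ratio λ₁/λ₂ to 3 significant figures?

0.111

λ ∝ 1/ΔE ∝ 1/(1/n_f² − 1/n_i²), and the Z² and hc factors cancel in the ratio.
λ₁/λ₂ = (1/3² − 1/6²)/(1/1² − 1/2²) = 0.08333/0.7500 = 0.111.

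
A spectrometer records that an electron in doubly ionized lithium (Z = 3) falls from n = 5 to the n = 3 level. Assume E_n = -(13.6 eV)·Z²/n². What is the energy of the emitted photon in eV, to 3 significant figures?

8.70 eV

The Bohr energies scale as Z², so for Z = 3: E_n = −122.4/n² eV.
E_5 = −122.4/25 = −4.896 eV and E_3 = −122.4/9 = −13.60 eV.
The photon energy is |E_5 − E_3| = 8.70 eV.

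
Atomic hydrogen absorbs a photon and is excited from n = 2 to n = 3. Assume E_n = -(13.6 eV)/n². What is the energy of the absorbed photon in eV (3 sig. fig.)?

1.89 eV

E_3 = −13.60/9 = −1.511 eV and E_2 = −13.60/4 = −3.400 eV.
The photon energy is |E_3 − E_2| = 1.89 eV.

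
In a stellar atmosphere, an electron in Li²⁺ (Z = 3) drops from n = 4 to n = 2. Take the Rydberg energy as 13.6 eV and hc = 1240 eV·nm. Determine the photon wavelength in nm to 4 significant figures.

54.03 nm

For Z = 3 the level energies scale as Z², so the effective Rydberg energy is 13.6 × 9 = 122.4 eV.
ΔE = 122.4 × (1/2² − 1/4²) = 122.4 × 0.1875 = 22.95 eV.
λ = hc/ΔE = 1240 / 22.95 = 54.03 nm.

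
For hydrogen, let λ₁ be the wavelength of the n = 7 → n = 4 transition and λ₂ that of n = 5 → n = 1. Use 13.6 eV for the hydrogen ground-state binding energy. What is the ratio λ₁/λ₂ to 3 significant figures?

22.8

λ ∝ 1/ΔE ∝ 1/(1/n_f² − 1/n_i²), and the Z² and hc factors cancel in the ratio.
λ₁/λ₂ = (1/1² − 1/5²)/(1/4² − 1/7²) = 0.9600/0.04209 = 22.8.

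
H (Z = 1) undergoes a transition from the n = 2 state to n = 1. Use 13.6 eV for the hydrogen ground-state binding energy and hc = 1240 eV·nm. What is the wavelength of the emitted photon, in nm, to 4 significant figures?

ΔE = 13.60 × (1/1² − 1/2²) = 13.60 × 0.7500 = 10.20 eV.
λ = hc/ΔE = 1240 / 10.20 = 121.6 nm.
This line belongs to the Lyman series.

121.6 nm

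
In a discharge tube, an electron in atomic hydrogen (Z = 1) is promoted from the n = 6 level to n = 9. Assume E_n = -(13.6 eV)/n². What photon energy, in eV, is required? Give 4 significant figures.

E_9 = −13.60/81 = −0.1679 eV and E_6 = −13.60/36 = −0.3778 eV.
The photon energy is |E_9 − E_6| = 0.2099 eV.

0.2099 eV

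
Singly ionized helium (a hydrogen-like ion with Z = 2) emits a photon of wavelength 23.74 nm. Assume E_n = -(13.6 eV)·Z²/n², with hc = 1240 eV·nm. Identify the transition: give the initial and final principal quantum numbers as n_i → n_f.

The photon energy is ΔE = hc/λ = 1240 / 23.74 = 52.23 eV.
With Z = 2, ΔE = 54.40 × (1/n_f² − 1/n_i²), so 1/n_f² − 1/n_i² = 0.9602.
Trying n_f = 1 gives 1/n_i² = 0.03984, i.e. n_i ≈ 5; this pair matches.

n_i = 5, n_f = 1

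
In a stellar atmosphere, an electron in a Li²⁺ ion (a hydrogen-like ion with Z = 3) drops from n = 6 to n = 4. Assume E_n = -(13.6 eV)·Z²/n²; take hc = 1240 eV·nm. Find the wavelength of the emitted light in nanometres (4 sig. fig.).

291.8 nm

For Z = 3 the level energies scale as Z², so the effective Rydberg energy is 13.6 × 9 = 122.4 eV.
ΔE = 122.4 × (1/4² − 1/6²) = 122.4 × 0.03472 = 4.250 eV.
λ = hc/ΔE = 1240 / 4.250 = 291.8 nm.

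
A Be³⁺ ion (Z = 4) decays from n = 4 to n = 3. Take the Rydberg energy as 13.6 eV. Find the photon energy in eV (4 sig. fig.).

10.58 eV

The Bohr energies scale as Z², so for Z = 4: E_n = −217.6/n² eV.
E_4 = −217.6/16 = −13.60 eV and E_3 = −217.6/9 = −24.18 eV.
The photon energy is |E_4 − E_3| = 10.58 eV.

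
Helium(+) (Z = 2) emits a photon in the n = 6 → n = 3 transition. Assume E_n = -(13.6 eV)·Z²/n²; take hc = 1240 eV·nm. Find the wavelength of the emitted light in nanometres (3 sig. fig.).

274 nm

For Z = 2 the level energies scale as Z², so the effective Rydberg energy is 13.6 × 4 = 54.40 eV.
ΔE = 54.40 × (1/3² − 1/6²) = 54.40 × 0.08333 = 4.533 eV.
λ = hc/ΔE = 1240 / 4.533 = 274 nm.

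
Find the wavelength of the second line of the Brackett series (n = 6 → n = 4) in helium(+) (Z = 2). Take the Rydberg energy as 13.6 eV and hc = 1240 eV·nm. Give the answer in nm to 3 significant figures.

656 nm

The Brackett series terminates on n_f = 4; the second line has n_i = 4+2 = 6.
ΔE = 54.40 × (1/4² − 1/6²) = 1.889 eV.
λ = 1240 / 1.889 = 656 nm.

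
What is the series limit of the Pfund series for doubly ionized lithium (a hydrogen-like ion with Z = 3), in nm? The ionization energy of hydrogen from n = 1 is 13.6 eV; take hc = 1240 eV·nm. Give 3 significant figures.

253 nm

The Pfund series has lower level n_f = 5; the series limit corresponds to n_i → ∞.
ΔE_max = 13.6 × 9 / 5² = 4.896 eV.
λ_min = 1240 / 4.896 = 253 nm.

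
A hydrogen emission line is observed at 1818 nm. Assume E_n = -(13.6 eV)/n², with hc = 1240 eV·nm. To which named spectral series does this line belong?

Brackett

ΔE = 1240/1818 = 0.6821 eV.
This matches 13.6 × (1/4² − 1/9²), so n_f = 4: the Brackett series.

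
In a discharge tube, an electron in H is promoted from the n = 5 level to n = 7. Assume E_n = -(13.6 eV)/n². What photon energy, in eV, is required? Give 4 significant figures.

E_7 = −13.60/49 = −0.2776 eV and E_5 = −13.60/25 = −0.5440 eV.
The photon energy is |E_7 − E_5| = 0.2664 eV.

0.2664 eV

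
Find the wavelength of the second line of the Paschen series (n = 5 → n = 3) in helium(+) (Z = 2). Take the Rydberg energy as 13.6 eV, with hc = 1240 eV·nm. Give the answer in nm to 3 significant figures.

321 nm

The Paschen series terminates on n_f = 3; the second line has n_i = 3+2 = 5.
ΔE = 54.40 × (1/3² − 1/5²) = 3.868 eV.
λ = 1240 / 3.868 = 321 nm.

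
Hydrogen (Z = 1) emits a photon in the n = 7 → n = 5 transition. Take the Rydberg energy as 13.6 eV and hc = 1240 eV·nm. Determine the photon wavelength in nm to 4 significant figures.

ΔE = 13.60 × (1/5² − 1/7²) = 13.60 × 0.01959 = 0.2664 eV.
λ = hc/ΔE = 1240 / 0.2664 = 4654 nm.
This line belongs to the Pfund series.

4654 nm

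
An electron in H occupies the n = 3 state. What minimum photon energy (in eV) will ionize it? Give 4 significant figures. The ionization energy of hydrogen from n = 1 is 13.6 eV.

E_3 = −13.60/9 = −1.511 eV, so ionization (to E = 0) requires 1.511 eV.

1.511 eV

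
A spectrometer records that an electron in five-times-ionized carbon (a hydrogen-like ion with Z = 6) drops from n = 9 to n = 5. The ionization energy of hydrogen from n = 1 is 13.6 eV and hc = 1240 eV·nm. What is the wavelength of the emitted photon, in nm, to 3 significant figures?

For Z = 6 the level energies scale as Z², so the effective Rydberg energy is 13.6 × 36 = 489.6 eV.
ΔE = 489.6 × (1/5² − 1/9²) = 489.6 × 0.02765 = 13.54 eV.
λ = hc/ΔE = 1240 / 13.54 = 91.6 nm.

91.6 nm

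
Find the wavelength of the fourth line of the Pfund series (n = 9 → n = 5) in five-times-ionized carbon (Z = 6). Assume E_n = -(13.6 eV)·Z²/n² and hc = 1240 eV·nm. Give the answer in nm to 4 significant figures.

The Pfund series terminates on n_f = 5; the fourth line has n_i = 5+4 = 9.
ΔE = 489.6 × (1/5² − 1/9²) = 13.54 eV.
λ = 1240 / 13.54 = 91.58 nm.

91.58 nm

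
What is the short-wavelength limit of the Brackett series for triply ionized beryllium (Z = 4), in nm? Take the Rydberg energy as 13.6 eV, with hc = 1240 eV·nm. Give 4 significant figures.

91.18 nm

The Brackett series has lower level n_f = 4; the series limit corresponds to n_i → ∞.
ΔE_max = 13.6 × 16 / 4² = 13.60 eV.
λ_min = 1240 / 13.60 = 91.18 nm.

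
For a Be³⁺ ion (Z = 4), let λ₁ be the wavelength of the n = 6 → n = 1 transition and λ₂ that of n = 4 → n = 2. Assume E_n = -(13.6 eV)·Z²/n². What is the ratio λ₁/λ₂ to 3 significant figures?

λ ∝ 1/ΔE ∝ 1/(1/n_f² − 1/n_i²), and the Z² and hc factors cancel in the ratio.
λ₁/λ₂ = (1/2² − 1/4²)/(1/1² − 1/6²) = 0.1875/0.9722 = 0.193.

0.193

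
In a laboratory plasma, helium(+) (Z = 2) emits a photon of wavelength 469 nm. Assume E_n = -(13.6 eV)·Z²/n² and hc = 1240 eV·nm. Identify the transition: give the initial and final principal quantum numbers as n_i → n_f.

n_i = 4, n_f = 3

The photon energy is ΔE = hc/λ = 1240 / 469 = 2.644 eV.
With Z = 2, ΔE = 54.40 × (1/n_f² − 1/n_i²), so 1/n_f² − 1/n_i² = 0.04860.
Trying n_f = 3 gives 1/n_i² = 0.06251, i.e. n_i ≈ 4; this pair matches.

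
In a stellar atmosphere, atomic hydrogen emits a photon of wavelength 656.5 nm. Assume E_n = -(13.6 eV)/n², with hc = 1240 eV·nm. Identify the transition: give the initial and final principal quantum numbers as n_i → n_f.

The photon energy is ΔE = hc/λ = 1240 / 656.5 = 1.889 eV.
With Z = 1, ΔE = 13.60 × (1/n_f² − 1/n_i²), so 1/n_f² − 1/n_i² = 0.1389.
Trying n_f = 2 gives 1/n_i² = 0.1111, i.e. n_i ≈ 3; this pair matches.

n_i = 3, n_f = 2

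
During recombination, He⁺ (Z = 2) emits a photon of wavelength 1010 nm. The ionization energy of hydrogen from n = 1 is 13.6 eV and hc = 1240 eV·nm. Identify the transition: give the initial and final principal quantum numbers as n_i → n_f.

n_i = 5, n_f = 4

The photon energy is ΔE = hc/λ = 1240 / 1010 = 1.228 eV.
With Z = 2, ΔE = 54.40 × (1/n_f² − 1/n_i²), so 1/n_f² − 1/n_i² = 0.02257.
Trying n_f = 4 gives 1/n_i² = 0.03993, i.e. n_i ≈ 5; this pair matches.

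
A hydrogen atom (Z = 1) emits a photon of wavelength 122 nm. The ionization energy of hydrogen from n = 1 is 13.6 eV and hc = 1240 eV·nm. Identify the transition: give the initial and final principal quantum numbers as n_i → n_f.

n_i = 2, n_f = 1

The photon energy is ΔE = hc/λ = 1240 / 122 = 10.16 eV.
With Z = 1, ΔE = 13.60 × (1/n_f² − 1/n_i²), so 1/n_f² − 1/n_i² = 0.7473.
Trying n_f = 1 gives 1/n_i² = 0.2527, i.e. n_i ≈ 2; this pair matches.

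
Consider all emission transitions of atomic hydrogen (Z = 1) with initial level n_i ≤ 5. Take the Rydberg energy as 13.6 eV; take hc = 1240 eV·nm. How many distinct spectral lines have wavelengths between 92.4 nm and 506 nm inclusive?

6

Enumerate all n_i → n_f pairs with 1 ≤ n_f < n_i ≤ 5 and compute λ = 1240 / [13.6·1·(1/n_f² − 1/n_i²)].
Lines falling in [92.4, 506] nm: 5→1 (94.98 nm), 4→1 (97.25 nm), 3→1 (102.6 nm), 2→1 (121.6 nm), 5→2 (434.2 nm), 4→2 (486.3 nm).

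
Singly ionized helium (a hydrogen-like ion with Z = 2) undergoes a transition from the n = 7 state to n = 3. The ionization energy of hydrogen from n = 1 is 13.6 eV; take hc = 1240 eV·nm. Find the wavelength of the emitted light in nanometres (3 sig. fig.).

For Z = 2 the level energies scale as Z², so the effective Rydberg energy is 13.6 × 4 = 54.40 eV.
ΔE = 54.40 × (1/3² − 1/7²) = 54.40 × 0.09070 = 4.934 eV.
λ = hc/ΔE = 1240 / 4.934 = 251 nm.

251 nm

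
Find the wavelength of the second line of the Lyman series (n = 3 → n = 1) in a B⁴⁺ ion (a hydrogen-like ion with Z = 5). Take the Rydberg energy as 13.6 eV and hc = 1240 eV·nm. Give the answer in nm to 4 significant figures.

4.103 nm

The Lyman series terminates on n_f = 1; the second line has n_i = 1+2 = 3.
ΔE = 340.0 × (1/1² − 1/3²) = 302.2 eV.
λ = 1240 / 302.2 = 4.103 nm.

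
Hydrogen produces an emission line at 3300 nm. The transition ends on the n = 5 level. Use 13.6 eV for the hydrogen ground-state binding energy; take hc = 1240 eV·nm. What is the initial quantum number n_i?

The photon energy is ΔE = hc/λ = 1240 / 3300 = 0.3758 eV.
With Z = 1, ΔE = 13.60 × (1/n_f² − 1/n_i²), so 1/n_f² − 1/n_i² = 0.02763.
With n_f = 5: 1/n_i² = 1/25 − 0.02763 = 0.01237, so n_i ≈ 8.99.

n_i = 9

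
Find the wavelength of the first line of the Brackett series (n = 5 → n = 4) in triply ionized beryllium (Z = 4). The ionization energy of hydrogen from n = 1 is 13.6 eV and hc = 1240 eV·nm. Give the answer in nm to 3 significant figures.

253 nm

The Brackett series terminates on n_f = 4; the first line has n_i = 4+1 = 5.
ΔE = 217.6 × (1/4² − 1/5²) = 4.896 eV.
λ = 1240 / 4.896 = 253 nm.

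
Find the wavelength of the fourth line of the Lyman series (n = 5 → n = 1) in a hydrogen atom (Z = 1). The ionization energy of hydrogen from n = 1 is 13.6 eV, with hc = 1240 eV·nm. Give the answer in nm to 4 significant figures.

The Lyman series terminates on n_f = 1; the fourth line has n_i = 1+4 = 5.
ΔE = 13.60 × (1/1² − 1/5²) = 13.06 eV.
λ = 1240 / 13.06 = 94.98 nm.

94.98 nm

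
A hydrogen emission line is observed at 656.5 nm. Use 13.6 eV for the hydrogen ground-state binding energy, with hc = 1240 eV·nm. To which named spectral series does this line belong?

ΔE = 1240/656.5 = 1.889 eV.
This matches 13.6 × (1/2² − 1/3²), so n_f = 2: the Balmer series.

Balmer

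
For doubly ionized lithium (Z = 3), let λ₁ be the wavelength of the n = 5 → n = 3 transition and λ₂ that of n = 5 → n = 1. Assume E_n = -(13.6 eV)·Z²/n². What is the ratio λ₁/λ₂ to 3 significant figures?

13.5

λ ∝ 1/ΔE ∝ 1/(1/n_f² − 1/n_i²), and the Z² and hc factors cancel in the ratio.
λ₁/λ₂ = (1/1² − 1/5²)/(1/3² − 1/5²) = 0.9600/0.07111 = 13.5.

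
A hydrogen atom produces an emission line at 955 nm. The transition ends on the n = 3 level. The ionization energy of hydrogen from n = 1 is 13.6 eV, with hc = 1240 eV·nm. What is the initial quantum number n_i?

n_i = 8

The photon energy is ΔE = hc/λ = 1240 / 955 = 1.298 eV.
With Z = 1, ΔE = 13.60 × (1/n_f² − 1/n_i²), so 1/n_f² − 1/n_i² = 0.09547.
With n_f = 3: 1/n_i² = 1/9 − 0.09547 = 0.01564, so n_i ≈ 8.00.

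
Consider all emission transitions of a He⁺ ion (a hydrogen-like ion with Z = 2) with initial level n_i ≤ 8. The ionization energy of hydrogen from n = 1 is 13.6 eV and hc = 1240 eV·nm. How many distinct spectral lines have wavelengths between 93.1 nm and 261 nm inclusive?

8

Enumerate all n_i → n_f pairs with 1 ≤ n_f < n_i ≤ 8 and compute λ = 1240 / [13.6·4·(1/n_f² − 1/n_i²)].
Lines falling in [93.1, 261] nm: 8→2 (97.25 nm), 7→2 (99.28 nm), 6→2 (102.6 nm), 5→2 (108.5 nm), 4→2 (121.6 nm), 3→2 (164.1 nm), 8→3 (238.7 nm), 7→3 (251.3 nm).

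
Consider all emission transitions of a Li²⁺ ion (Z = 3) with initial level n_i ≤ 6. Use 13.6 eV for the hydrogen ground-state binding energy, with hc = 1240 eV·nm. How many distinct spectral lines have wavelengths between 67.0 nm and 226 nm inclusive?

Enumerate all n_i → n_f pairs with 1 ≤ n_f < n_i ≤ 6 and compute λ = 1240 / [13.6·9·(1/n_f² − 1/n_i²)].
Lines falling in [67.0, 226] nm: 3→2 (72.94 nm), 6→3 (121.6 nm), 5→3 (142.5 nm), 4→3 (208.4 nm).

4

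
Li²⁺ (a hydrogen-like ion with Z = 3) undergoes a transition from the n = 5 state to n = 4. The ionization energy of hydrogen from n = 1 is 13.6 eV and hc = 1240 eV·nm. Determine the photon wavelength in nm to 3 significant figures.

450 nm

For Z = 3 the level energies scale as Z², so the effective Rydberg energy is 13.6 × 9 = 122.4 eV.
ΔE = 122.4 × (1/4² − 1/5²) = 122.4 × 0.02250 = 2.754 eV.
λ = hc/ΔE = 1240 / 2.754 = 450 nm.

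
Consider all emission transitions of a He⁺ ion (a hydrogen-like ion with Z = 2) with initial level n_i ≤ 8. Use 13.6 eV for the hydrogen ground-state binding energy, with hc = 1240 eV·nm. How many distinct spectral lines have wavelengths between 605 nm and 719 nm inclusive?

Enumerate all n_i → n_f pairs with 1 ≤ n_f < n_i ≤ 8 and compute λ = 1240 / [13.6·4·(1/n_f² − 1/n_i²)].
Lines falling in [605, 719] nm: 6→4 (656.5 nm).

1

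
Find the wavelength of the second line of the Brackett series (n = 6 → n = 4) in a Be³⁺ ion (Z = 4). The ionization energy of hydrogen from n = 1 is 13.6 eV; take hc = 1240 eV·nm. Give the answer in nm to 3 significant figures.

164 nm

The Brackett series terminates on n_f = 4; the second line has n_i = 4+2 = 6.
ΔE = 217.6 × (1/4² − 1/6²) = 7.556 eV.
λ = 1240 / 7.556 = 164 nm.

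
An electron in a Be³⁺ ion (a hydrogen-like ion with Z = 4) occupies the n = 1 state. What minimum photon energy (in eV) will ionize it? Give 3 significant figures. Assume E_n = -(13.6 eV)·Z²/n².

E_n = −13.6 Z²/n² = −217.6/n² eV for Z = 4.
E_1 = −217.6/1 = −218 eV, so ionization (to E = 0) requires 218 eV.

218 eV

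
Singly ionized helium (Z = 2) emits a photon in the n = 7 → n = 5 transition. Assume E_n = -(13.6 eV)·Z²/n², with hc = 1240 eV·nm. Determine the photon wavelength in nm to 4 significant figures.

For Z = 2 the level energies scale as Z², so the effective Rydberg energy is 13.6 × 4 = 54.40 eV.
ΔE = 54.40 × (1/5² − 1/7²) = 54.40 × 0.01959 = 1.066 eV.
λ = hc/ΔE = 1240 / 1.066 = 1163 nm.

1163 nm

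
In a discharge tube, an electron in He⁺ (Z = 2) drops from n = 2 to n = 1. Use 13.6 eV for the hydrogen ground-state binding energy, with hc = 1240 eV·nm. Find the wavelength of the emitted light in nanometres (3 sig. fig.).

30.4 nm

For Z = 2 the level energies scale as Z², so the effective Rydberg energy is 13.6 × 4 = 54.40 eV.
ΔE = 54.40 × (1/1² − 1/2²) = 54.40 × 0.7500 = 40.80 eV.
λ = hc/ΔE = 1240 / 40.80 = 30.4 nm.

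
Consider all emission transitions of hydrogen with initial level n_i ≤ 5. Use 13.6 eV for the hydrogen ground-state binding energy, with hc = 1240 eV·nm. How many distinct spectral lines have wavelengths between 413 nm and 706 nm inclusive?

3

Enumerate all n_i → n_f pairs with 1 ≤ n_f < n_i ≤ 5 and compute λ = 1240 / [13.6·1·(1/n_f² − 1/n_i²)].
Lines falling in [413, 706] nm: 5→2 (434.2 nm), 4→2 (486.3 nm), 3→2 (656.5 nm).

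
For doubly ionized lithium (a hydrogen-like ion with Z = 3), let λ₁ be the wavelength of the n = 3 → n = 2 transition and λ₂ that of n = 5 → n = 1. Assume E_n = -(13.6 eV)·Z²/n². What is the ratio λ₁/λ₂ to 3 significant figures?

6.91

λ ∝ 1/ΔE ∝ 1/(1/n_f² − 1/n_i²), and the Z² and hc factors cancel in the ratio.
λ₁/λ₂ = (1/1² − 1/5²)/(1/2² − 1/3²) = 0.9600/0.1389 = 6.91.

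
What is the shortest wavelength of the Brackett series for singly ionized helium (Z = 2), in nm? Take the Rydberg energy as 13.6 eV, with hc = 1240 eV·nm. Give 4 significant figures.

364.7 nm

The Brackett series has lower level n_f = 4; the series limit corresponds to n_i → ∞.
ΔE_max = 13.6 × 4 / 4² = 3.400 eV.
λ_min = 1240 / 3.400 = 364.7 nm.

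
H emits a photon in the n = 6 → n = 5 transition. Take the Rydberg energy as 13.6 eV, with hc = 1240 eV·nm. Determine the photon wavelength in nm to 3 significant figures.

7460 nm

ΔE = 13.60 × (1/5² − 1/6²) = 13.60 × 0.01222 = 0.1662 eV.
λ = hc/ΔE = 1240 / 0.1662 = 7460 nm.
This line belongs to the Pfund series.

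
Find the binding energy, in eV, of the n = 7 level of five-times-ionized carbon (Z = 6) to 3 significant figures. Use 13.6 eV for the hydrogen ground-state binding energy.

E_n = −13.6 Z²/n² = −489.6/n² eV for Z = 6.
E_7 = −489.6/49 = −9.99 eV, so ionization (to E = 0) requires 9.99 eV.

9.99 eV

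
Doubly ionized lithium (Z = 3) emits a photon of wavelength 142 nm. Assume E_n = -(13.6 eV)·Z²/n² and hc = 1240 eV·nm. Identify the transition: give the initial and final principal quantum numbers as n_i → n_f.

n_i = 5, n_f = 3

The photon energy is ΔE = hc/λ = 1240 / 142 = 8.732 eV.
With Z = 3, ΔE = 122.4 × (1/n_f² − 1/n_i²), so 1/n_f² − 1/n_i² = 0.07134.
Trying n_f = 3 gives 1/n_i² = 0.03977, i.e. n_i ≈ 5; this pair matches.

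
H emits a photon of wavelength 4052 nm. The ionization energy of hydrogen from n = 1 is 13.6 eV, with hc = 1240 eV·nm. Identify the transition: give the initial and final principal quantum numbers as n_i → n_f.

The photon energy is ΔE = hc/λ = 1240 / 4052 = 0.3060 eV.
With Z = 1, ΔE = 13.60 × (1/n_f² − 1/n_i²), so 1/n_f² − 1/n_i² = 0.02250.
Trying n_f = 4 gives 1/n_i² = 0.04000, i.e. n_i ≈ 5; this pair matches.

n_i = 5, n_f = 4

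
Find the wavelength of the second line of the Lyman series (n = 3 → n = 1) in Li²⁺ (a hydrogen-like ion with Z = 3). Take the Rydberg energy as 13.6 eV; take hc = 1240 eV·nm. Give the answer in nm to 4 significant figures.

11.40 nm

The Lyman series terminates on n_f = 1; the second line has n_i = 1+2 = 3.
ΔE = 122.4 × (1/1² − 1/3²) = 108.8 eV.
λ = 1240 / 108.8 = 11.40 nm.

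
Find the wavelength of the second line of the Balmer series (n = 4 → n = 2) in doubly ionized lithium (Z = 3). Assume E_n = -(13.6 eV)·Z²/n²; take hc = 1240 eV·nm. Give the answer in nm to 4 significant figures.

The Balmer series terminates on n_f = 2; the second line has n_i = 2+2 = 4.
ΔE = 122.4 × (1/2² − 1/4²) = 22.95 eV.
λ = 1240 / 22.95 = 54.03 nm.

54.03 nm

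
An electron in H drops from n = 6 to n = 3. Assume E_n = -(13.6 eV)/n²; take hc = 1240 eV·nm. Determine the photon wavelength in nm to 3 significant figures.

ΔE = 13.60 × (1/3² − 1/6²) = 13.60 × 0.08333 = 1.133 eV.
λ = hc/ΔE = 1240 / 1.133 = 1090 nm.

1090 nm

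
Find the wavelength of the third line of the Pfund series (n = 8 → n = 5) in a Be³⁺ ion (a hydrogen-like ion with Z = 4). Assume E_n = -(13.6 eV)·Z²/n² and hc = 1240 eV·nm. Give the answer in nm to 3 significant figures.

The Pfund series terminates on n_f = 5; the third line has n_i = 5+3 = 8.
ΔE = 217.6 × (1/5² − 1/8²) = 5.304 eV.
λ = 1240 / 5.304 = 234 nm.

234 nm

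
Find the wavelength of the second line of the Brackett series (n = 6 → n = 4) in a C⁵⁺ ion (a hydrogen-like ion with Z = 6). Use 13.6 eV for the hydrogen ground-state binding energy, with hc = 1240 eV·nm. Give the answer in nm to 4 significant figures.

The Brackett series terminates on n_f = 4; the second line has n_i = 4+2 = 6.
ΔE = 489.6 × (1/4² − 1/6²) = 17.00 eV.
λ = 1240 / 17.00 = 72.94 nm.

72.94 nm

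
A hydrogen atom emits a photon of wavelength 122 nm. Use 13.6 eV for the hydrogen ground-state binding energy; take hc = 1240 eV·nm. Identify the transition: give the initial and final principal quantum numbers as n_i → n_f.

n_i = 2, n_f = 1

The photon energy is ΔE = hc/λ = 1240 / 122 = 10.16 eV.
With Z = 1, ΔE = 13.60 × (1/n_f² − 1/n_i²), so 1/n_f² − 1/n_i² = 0.7473.
Trying n_f = 1 gives 1/n_i² = 0.2527, i.e. n_i ≈ 2; this pair matches.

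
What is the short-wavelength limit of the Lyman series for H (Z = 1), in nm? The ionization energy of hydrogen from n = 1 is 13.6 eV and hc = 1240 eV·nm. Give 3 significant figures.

The Lyman series has lower level n_f = 1; the series limit corresponds to n_i → ∞.
ΔE_max = 13.6 × 1 / 1² = 13.60 eV.
λ_min = 1240 / 13.60 = 91.2 nm.

91.2 nm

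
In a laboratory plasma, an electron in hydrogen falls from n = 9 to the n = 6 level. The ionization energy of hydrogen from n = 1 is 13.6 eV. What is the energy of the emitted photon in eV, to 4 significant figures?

E_9 = −13.60/81 = −0.1679 eV and E_6 = −13.60/36 = −0.3778 eV.
The photon energy is |E_9 − E_6| = 0.2099 eV.

0.2099 eV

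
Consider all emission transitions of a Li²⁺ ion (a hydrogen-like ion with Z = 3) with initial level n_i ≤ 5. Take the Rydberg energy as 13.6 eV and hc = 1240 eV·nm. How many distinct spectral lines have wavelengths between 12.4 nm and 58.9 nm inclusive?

Enumerate all n_i → n_f pairs with 1 ≤ n_f < n_i ≤ 5 and compute λ = 1240 / [13.6·9·(1/n_f² − 1/n_i²)].
Lines falling in [12.4, 58.9] nm: 2→1 (13.51 nm), 5→2 (48.24 nm), 4→2 (54.03 nm).

3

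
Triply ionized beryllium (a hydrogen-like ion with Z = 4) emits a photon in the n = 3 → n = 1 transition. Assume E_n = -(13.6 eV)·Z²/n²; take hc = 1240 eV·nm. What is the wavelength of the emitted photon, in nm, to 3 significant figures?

6.41 nm

For Z = 4 the level energies scale as Z², so the effective Rydberg energy is 13.6 × 16 = 217.6 eV.
ΔE = 217.6 × (1/1² − 1/3²) = 217.6 × 0.8889 = 193.4 eV.
λ = hc/ΔE = 1240 / 193.4 = 6.41 nm.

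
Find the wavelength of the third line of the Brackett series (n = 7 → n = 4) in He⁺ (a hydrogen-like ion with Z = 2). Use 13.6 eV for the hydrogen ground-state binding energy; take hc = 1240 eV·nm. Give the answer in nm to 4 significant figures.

The Brackett series terminates on n_f = 4; the third line has n_i = 4+3 = 7.
ΔE = 54.40 × (1/4² − 1/7²) = 2.290 eV.
λ = 1240 / 2.290 = 541.5 nm.

541.5 nm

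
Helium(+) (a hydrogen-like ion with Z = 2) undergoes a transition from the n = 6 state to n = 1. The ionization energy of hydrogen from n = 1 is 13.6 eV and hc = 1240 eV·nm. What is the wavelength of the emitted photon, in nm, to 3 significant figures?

23.4 nm

For Z = 2 the level energies scale as Z², so the effective Rydberg energy is 13.6 × 4 = 54.40 eV.
ΔE = 54.40 × (1/1² − 1/6²) = 54.40 × 0.9722 = 52.89 eV.
λ = hc/ΔE = 1240 / 52.89 = 23.4 nm.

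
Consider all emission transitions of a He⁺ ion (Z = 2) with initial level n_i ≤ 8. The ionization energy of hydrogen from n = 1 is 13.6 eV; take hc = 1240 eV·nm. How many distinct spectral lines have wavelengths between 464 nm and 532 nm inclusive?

2

Enumerate all n_i → n_f pairs with 1 ≤ n_f < n_i ≤ 8 and compute λ = 1240 / [13.6·4·(1/n_f² − 1/n_i²)].
Lines falling in [464, 532] nm: 4→3 (468.9 nm), 8→4 (486.3 nm).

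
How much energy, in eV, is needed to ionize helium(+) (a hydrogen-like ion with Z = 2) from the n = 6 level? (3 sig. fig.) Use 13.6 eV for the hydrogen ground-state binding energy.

1.51 eV

E_n = −13.6 Z²/n² = −54.40/n² eV for Z = 2.
E_6 = −54.40/36 = −1.51 eV, so ionization (to E = 0) requires 1.51 eV.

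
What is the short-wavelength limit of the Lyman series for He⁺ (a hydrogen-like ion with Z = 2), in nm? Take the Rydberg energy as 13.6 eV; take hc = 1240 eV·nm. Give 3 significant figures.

The Lyman series has lower level n_f = 1; the series limit corresponds to n_i → ∞.
ΔE_max = 13.6 × 4 / 1² = 54.40 eV.
λ_min = 1240 / 54.40 = 22.8 nm.

22.8 nm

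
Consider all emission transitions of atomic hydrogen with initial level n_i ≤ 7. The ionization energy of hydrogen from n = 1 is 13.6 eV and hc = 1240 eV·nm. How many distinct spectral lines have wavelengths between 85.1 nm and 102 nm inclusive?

4

Enumerate all n_i → n_f pairs with 1 ≤ n_f < n_i ≤ 7 and compute λ = 1240 / [13.6·1·(1/n_f² − 1/n_i²)].
Lines falling in [85.1, 102] nm: 7→1 (93.08 nm), 6→1 (93.78 nm), 5→1 (94.98 nm), 4→1 (97.25 nm).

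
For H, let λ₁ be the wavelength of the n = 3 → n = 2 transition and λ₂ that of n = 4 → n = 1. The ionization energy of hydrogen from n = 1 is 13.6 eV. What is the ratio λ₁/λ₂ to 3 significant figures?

6.75

λ ∝ 1/ΔE ∝ 1/(1/n_f² − 1/n_i²), and the Z² and hc factors cancel in the ratio.
λ₁/λ₂ = (1/1² − 1/4²)/(1/2² − 1/3²) = 0.9375/0.1389 = 6.75.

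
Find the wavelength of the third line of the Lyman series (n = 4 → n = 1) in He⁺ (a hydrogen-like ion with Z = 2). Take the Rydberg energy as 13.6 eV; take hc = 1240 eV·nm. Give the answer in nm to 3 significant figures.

24.3 nm

The Lyman series terminates on n_f = 1; the third line has n_i = 1+3 = 4.
ΔE = 54.40 × (1/1² − 1/4²) = 51.00 eV.
λ = 1240 / 51.00 = 24.3 nm.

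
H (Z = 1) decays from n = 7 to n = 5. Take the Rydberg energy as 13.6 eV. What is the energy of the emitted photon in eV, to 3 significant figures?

E_7 = −13.60/49 = −0.2776 eV and E_5 = −13.60/25 = −0.5440 eV.
The photon energy is |E_7 − E_5| = 0.266 eV.

0.266 eV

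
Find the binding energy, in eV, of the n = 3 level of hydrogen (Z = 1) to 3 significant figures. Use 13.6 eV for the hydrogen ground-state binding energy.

E_3 = −13.60/9 = −1.51 eV, so ionization (to E = 0) requires 1.51 eV.

1.51 eV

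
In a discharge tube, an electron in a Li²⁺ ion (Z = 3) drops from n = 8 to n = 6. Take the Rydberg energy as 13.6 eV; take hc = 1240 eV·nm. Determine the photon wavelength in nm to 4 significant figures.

For Z = 3 the level energies scale as Z², so the effective Rydberg energy is 13.6 × 9 = 122.4 eV.
ΔE = 122.4 × (1/6² − 1/8²) = 122.4 × 0.01215 = 1.488 eV.
λ = hc/ΔE = 1240 / 1.488 = 833.6 nm.

833.6 nm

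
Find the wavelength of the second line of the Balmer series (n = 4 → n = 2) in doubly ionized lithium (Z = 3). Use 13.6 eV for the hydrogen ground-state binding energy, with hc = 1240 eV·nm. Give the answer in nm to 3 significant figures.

54.0 nm

The Balmer series terminates on n_f = 2; the second line has n_i = 2+2 = 4.
ΔE = 122.4 × (1/2² − 1/4²) = 22.95 eV.
λ = 1240 / 22.95 = 54.0 nm.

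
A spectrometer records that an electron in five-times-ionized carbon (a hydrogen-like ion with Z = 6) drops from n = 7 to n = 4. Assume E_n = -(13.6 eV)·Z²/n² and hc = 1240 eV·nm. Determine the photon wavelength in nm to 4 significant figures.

60.17 nm

For Z = 6 the level energies scale as Z², so the effective Rydberg energy is 13.6 × 36 = 489.6 eV.
ΔE = 489.6 × (1/4² − 1/7²) = 489.6 × 0.04209 = 20.61 eV.
λ = hc/ΔE = 1240 / 20.61 = 60.17 nm.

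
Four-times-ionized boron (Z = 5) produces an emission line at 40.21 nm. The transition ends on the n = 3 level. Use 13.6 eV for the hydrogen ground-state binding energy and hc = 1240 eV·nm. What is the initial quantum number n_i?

n_i = 7

The photon energy is ΔE = hc/λ = 1240 / 40.21 = 30.84 eV.
With Z = 5, ΔE = 340.0 × (1/n_f² − 1/n_i²), so 1/n_f² − 1/n_i² = 0.09070.
With n_f = 3: 1/n_i² = 1/9 − 0.09070 = 0.02041, so n_i ≈ 7.00.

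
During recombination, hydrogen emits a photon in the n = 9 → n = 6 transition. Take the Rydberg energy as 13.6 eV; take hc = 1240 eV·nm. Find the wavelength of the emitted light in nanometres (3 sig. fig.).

5910 nm

ΔE = 13.60 × (1/6² − 1/9²) = 13.60 × 0.01543 = 0.2099 eV.
λ = hc/ΔE = 1240 / 0.2099 = 5910 nm.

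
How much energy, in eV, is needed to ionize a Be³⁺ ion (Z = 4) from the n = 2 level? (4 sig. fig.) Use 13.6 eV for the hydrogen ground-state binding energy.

54.40 eV

E_n = −13.6 Z²/n² = −217.6/n² eV for Z = 4.
E_2 = −217.6/4 = −54.40 eV, so ionization (to E = 0) requires 54.40 eV.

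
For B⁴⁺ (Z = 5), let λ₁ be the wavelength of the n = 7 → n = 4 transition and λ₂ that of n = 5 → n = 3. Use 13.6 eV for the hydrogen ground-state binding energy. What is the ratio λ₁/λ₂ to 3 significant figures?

λ ∝ 1/ΔE ∝ 1/(1/n_f² − 1/n_i²), and the Z² and hc factors cancel in the ratio.
λ₁/λ₂ = (1/3² − 1/5²)/(1/4² − 1/7²) = 0.07111/0.04209 = 1.69.

1.69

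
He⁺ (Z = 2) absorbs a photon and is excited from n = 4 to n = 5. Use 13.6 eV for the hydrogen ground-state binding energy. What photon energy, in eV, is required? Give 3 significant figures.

The Bohr energies scale as Z², so for Z = 2: E_n = −54.40/n² eV.
E_5 = −54.40/25 = −2.176 eV and E_4 = −54.40/16 = −3.400 eV.
The photon energy is |E_5 − E_4| = 1.22 eV.

1.22 eV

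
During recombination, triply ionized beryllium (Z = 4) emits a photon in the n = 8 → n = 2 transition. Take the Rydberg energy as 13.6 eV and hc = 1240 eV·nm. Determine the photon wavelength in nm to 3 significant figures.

For Z = 4 the level energies scale as Z², so the effective Rydberg energy is 13.6 × 16 = 217.6 eV.
ΔE = 217.6 × (1/2² − 1/8²) = 217.6 × 0.2344 = 51.00 eV.
λ = hc/ΔE = 1240 / 51.00 = 24.3 nm.

24.3 nm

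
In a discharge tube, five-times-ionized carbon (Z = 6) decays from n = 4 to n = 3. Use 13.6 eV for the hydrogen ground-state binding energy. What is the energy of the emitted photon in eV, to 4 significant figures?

23.80 eV

The Bohr energies scale as Z², so for Z = 6: E_n = −489.6/n² eV.
E_4 = −489.6/16 = −30.60 eV and E_3 = −489.6/9 = −54.40 eV.
The photon energy is |E_4 − E_3| = 23.80 eV.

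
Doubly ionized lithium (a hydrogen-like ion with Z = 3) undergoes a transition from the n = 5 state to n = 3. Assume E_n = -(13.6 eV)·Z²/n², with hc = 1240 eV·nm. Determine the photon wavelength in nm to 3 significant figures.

142 nm

For Z = 3 the level energies scale as Z², so the effective Rydberg energy is 13.6 × 9 = 122.4 eV.
ΔE = 122.4 × (1/3² − 1/5²) = 122.4 × 0.07111 = 8.704 eV.
λ = hc/ΔE = 1240 / 8.704 = 142 nm.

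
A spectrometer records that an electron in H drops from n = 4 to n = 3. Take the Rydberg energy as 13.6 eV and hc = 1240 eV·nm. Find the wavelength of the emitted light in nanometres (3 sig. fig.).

ΔE = 13.60 × (1/3² − 1/4²) = 13.60 × 0.04861 = 0.6611 eV.
λ = hc/ΔE = 1240 / 0.6611 = 1880 nm.

1880 nm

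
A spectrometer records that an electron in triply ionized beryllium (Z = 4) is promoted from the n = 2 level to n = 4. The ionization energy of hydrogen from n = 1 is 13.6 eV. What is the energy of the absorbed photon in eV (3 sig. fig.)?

The Bohr energies scale as Z², so for Z = 4: E_n = −217.6/n² eV.
E_4 = −217.6/16 = −13.60 eV and E_2 = −217.6/4 = −54.40 eV.
The photon energy is |E_4 − E_2| = 40.8 eV.

40.8 eV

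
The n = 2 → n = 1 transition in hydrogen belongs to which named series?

The series is set by the lower level: n_f = 1 is the Lyman series.

Lyman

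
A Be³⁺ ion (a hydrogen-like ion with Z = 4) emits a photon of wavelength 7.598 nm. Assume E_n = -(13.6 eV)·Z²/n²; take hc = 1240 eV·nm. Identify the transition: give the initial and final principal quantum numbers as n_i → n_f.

n_i = 2, n_f = 1

The photon energy is ΔE = hc/λ = 1240 / 7.598 = 163.2 eV.
With Z = 4, ΔE = 217.6 × (1/n_f² − 1/n_i²), so 1/n_f² − 1/n_i² = 0.7500.
Trying n_f = 1 gives 1/n_i² = 0.2500, i.e. n_i ≈ 2; this pair matches.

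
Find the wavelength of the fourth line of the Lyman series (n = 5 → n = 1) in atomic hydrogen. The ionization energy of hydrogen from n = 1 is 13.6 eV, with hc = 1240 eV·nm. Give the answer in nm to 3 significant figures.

95.0 nm

The Lyman series terminates on n_f = 1; the fourth line has n_i = 1+4 = 5.
ΔE = 13.60 × (1/1² − 1/5²) = 13.06 eV.
λ = 1240 / 13.06 = 95.0 nm.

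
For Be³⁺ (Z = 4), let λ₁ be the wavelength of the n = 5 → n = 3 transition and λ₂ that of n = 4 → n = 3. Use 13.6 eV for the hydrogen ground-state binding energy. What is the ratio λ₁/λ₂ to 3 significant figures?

λ ∝ 1/ΔE ∝ 1/(1/n_f² − 1/n_i²), and the Z² and hc factors cancel in the ratio.
λ₁/λ₂ = (1/3² − 1/4²)/(1/3² − 1/5²) = 0.04861/0.07111 = 0.684.

0.684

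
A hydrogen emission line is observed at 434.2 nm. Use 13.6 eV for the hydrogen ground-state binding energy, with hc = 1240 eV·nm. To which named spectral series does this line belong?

Balmer

ΔE = 1240/434.2 = 2.856 eV.
This matches 13.6 × (1/2² − 1/5²), so n_f = 2: the Balmer series.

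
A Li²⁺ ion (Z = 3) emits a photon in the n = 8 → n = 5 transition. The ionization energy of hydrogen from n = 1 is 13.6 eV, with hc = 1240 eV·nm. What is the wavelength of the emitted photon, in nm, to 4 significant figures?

For Z = 3 the level energies scale as Z², so the effective Rydberg energy is 13.6 × 9 = 122.4 eV.
ΔE = 122.4 × (1/5² − 1/8²) = 122.4 × 0.02438 = 2.984 eV.
λ = hc/ΔE = 1240 / 2.984 = 415.6 nm.

415.6 nm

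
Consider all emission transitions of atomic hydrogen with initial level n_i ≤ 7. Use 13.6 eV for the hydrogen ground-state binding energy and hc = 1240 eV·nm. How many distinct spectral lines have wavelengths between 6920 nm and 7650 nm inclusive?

1

Enumerate all n_i → n_f pairs with 1 ≤ n_f < n_i ≤ 7 and compute λ = 1240 / [13.6·1·(1/n_f² − 1/n_i²)].
Lines falling in [6920, 7650] nm: 6→5 (7460 nm).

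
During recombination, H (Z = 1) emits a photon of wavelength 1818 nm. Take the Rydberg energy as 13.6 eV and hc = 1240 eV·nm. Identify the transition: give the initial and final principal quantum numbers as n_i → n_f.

n_i = 9, n_f = 4

The photon energy is ΔE = hc/λ = 1240 / 1818 = 0.6821 eV.
With Z = 1, ΔE = 13.60 × (1/n_f² − 1/n_i²), so 1/n_f² − 1/n_i² = 0.05015.
Trying n_f = 4 gives 1/n_i² = 0.01235, i.e. n_i ≈ 9; this pair matches.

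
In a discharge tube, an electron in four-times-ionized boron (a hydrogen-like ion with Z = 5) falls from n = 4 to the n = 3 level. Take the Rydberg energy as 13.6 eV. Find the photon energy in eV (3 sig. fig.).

The Bohr energies scale as Z², so for Z = 5: E_n = −340.0/n² eV.
E_4 = −340.0/16 = −21.25 eV and E_3 = −340.0/9 = −37.78 eV.
The photon energy is |E_4 − E_3| = 16.5 eV.

16.5 eV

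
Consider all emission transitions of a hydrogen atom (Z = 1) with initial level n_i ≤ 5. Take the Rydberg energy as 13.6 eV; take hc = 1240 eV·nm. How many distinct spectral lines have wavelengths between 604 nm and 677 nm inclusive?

1

Enumerate all n_i → n_f pairs with 1 ≤ n_f < n_i ≤ 5 and compute λ = 1240 / [13.6·1·(1/n_f² − 1/n_i²)].
Lines falling in [604, 677] nm: 3→2 (656.5 nm).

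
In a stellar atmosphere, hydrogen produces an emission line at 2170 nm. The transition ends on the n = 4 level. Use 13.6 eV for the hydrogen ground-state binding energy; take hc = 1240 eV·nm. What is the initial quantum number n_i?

The photon energy is ΔE = hc/λ = 1240 / 2170 = 0.5714 eV.
With Z = 1, ΔE = 13.60 × (1/n_f² − 1/n_i²), so 1/n_f² − 1/n_i² = 0.04202.
With n_f = 4: 1/n_i² = 1/16 − 0.04202 = 0.02048, so n_i ≈ 6.99.

n_i = 7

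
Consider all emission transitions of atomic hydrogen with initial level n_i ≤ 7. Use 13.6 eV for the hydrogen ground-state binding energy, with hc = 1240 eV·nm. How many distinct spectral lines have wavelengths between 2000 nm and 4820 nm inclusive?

4

Enumerate all n_i → n_f pairs with 1 ≤ n_f < n_i ≤ 7 and compute λ = 1240 / [13.6·1·(1/n_f² − 1/n_i²)].
Lines falling in [2000, 4820] nm: 7→4 (2166 nm), 6→4 (2626 nm), 5→4 (4052 nm), 7→5 (4654 nm).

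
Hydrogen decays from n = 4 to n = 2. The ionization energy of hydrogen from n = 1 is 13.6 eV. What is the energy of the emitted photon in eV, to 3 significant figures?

E_4 = −13.60/16 = −0.8500 eV and E_2 = −13.60/4 = −3.400 eV.
The photon energy is |E_4 − E_2| = 2.55 eV.

2.55 eV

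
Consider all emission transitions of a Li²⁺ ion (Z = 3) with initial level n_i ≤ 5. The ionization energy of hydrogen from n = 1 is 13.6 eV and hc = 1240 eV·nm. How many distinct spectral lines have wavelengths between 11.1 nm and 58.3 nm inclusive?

4

Enumerate all n_i → n_f pairs with 1 ≤ n_f < n_i ≤ 5 and compute λ = 1240 / [13.6·9·(1/n_f² − 1/n_i²)].
Lines falling in [11.1, 58.3] nm: 3→1 (11.40 nm), 2→1 (13.51 nm), 5→2 (48.24 nm), 4→2 (54.03 nm).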